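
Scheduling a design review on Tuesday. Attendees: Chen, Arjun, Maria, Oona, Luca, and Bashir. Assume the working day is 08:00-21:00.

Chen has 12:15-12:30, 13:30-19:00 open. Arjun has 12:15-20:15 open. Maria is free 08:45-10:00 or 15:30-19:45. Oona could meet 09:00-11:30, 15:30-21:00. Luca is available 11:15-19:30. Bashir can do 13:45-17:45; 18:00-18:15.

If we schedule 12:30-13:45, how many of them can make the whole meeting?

Arjun and Luca can make the full 12:30-13:45 slot — that's 2.

2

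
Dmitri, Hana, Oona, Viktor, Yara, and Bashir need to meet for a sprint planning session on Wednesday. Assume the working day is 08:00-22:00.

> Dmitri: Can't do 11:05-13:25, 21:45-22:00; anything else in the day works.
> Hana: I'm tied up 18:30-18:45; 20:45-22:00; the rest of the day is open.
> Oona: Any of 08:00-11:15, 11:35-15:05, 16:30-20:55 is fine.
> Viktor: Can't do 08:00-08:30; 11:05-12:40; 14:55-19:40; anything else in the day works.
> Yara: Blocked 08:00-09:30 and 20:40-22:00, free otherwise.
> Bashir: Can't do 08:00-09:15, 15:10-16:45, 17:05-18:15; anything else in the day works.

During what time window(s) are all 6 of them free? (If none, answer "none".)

Dmitri free: 08:00-11:05, 13:25-21:45 (invert busy blocks within the working day).
Hana free: 08:00-18:30, 18:45-20:45 (invert busy blocks within the working day).
Oona free: 08:00-11:15, 11:35-15:05, 16:30-20:55.
Viktor free: 08:30-11:05, 12:40-14:55, 19:40-22:00 (invert busy blocks within the working day).
Yara free: 09:30-20:40 (invert busy blocks within the working day).
Bashir free: 09:15-15:10, 16:45-17:05, 18:15-22:00 (invert busy blocks within the working day).
Dmitri ∩ Hana: 08:00-11:05, 13:25-18:30, 18:45-20:45.
Dmitri ∩ Hana ∩ Oona: 08:00-11:05, 13:25-15:05, 16:30-18:30, 18:45-20:45.
Dmitri ∩ Hana ∩ Oona ∩ Viktor: 08:30-11:05, 13:25-14:55, 19:40-20:45.
Dmitri ∩ Hana ∩ Oona ∩ Viktor ∩ Yara: 09:30-11:05, 13:25-14:55, 19:40-20:40.
Dmitri ∩ Hana ∩ Oona ∩ Viktor ∩ Yara ∩ Bashir: 09:30-11:05, 13:25-14:55, 19:40-20:40.

09:30-11:05, 13:25-14:55, 19:40-20:40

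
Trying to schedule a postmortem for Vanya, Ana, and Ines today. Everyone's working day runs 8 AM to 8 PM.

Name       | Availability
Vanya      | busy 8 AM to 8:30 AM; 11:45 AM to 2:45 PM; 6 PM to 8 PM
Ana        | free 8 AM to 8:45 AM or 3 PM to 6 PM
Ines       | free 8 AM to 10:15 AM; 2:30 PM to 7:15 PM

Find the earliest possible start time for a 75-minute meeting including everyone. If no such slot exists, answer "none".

Vanya free: 08:30-11:45, 14:45-18:00 (invert busy blocks within the working day).
Ana free: 08:00-08:45, 15:00-18:00.
Ines free: 08:00-10:15, 14:30-19:15.
Vanya ∩ Ana: 08:30-08:45, 15:00-18:00.
Vanya ∩ Ana ∩ Ines: 08:30-08:45, 15:00-18:00.
The first common window of at least 75 minutes is 15:00-18:00, so the earliest start is 15:00.

15:00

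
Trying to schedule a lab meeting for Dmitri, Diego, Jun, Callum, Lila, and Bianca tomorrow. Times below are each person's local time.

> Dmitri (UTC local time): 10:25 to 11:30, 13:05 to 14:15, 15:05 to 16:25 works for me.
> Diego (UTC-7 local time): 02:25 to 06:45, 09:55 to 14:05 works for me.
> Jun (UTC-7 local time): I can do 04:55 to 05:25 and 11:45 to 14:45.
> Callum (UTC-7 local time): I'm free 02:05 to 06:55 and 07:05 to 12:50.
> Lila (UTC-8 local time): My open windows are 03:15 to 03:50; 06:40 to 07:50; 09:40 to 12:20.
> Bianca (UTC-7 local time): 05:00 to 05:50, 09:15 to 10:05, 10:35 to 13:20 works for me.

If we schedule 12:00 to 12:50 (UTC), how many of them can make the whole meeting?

3

Dmitri in UTC: 10:25-11:30, 13:05-14:15, 15:05-16:25.
Diego in UTC: 09:25-13:45, 16:55-21:05 (add 7h to convert from UTC-7).
Jun in UTC: 11:55-12:25, 18:45-21:45 (add 7h to convert from UTC-7).
Callum in UTC: 09:05-13:55, 14:05-19:50 (add 7h to convert from UTC-7).
Lila in UTC: 11:15-11:50, 14:40-15:50, 17:40-20:20 (add 8h to convert from UTC-8).
Bianca in UTC: 12:00-12:50, 16:15-17:05, 17:35-20:20 (add 7h to convert from UTC-7).
Diego, Callum, and Bianca can make the full 12:00-12:50 slot — that's 3.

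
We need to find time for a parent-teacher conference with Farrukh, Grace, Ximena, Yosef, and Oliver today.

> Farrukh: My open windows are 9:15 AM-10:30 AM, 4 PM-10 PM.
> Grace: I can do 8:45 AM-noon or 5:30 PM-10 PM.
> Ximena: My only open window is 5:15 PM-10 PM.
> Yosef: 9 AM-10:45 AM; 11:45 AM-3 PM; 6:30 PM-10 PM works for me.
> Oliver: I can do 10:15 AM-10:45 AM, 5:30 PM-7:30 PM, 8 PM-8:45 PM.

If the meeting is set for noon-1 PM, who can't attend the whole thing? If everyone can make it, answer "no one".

Farrukh: not fully free for 12:00-13:00. Grace: not fully free for 12:00-13:00. Ximena: not fully free for 12:00-13:00. Yosef: free for 12:00-13:00. Oliver: not fully free for 12:00-13:00.

Farrukh, Grace, Oliver, Ximena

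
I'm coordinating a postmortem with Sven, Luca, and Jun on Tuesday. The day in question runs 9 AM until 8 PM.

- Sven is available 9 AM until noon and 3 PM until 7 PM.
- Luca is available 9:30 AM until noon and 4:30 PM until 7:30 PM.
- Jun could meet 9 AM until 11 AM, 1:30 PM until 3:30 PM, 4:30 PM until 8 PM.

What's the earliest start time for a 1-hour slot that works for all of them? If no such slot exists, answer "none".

Sven ∩ Luca: 09:30-12:00, 16:30-19:00.
Sven ∩ Luca ∩ Jun: 09:30-11:00, 16:30-19:00.
The first common window of at least 60 minutes is 09:30-11:00, so the earliest start is 09:30.

09:30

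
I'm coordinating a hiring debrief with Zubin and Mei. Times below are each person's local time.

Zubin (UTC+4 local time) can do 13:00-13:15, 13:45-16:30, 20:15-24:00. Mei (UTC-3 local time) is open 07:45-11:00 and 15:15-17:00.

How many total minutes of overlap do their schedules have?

Zubin in UTC: 09:00-09:15, 09:45-12:30, 16:15-20:00 (subtract 4h to convert from UTC+4).
Mei in UTC: 10:45-14:00, 18:15-20:00 (add 3h to convert from UTC-3).
Zubin ∩ Mei: 10:45-12:30, 18:15-20:00.
Those are the intersection windows.
Summing the common windows: 105 + 105 = 210 minutes.

210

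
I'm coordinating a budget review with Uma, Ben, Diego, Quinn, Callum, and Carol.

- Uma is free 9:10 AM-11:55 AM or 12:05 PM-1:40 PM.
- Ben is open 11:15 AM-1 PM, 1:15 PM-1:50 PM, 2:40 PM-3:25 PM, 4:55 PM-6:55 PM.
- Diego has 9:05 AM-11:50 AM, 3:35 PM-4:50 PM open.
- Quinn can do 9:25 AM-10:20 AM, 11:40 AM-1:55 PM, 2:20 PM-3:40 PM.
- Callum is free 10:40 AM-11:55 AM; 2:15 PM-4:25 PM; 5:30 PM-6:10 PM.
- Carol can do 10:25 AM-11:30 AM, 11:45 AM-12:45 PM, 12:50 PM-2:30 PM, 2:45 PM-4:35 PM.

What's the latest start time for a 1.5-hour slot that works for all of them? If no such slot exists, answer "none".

none

Uma ∩ Ben: 11:15-11:55, 12:05-13:00, 13:15-13:40.
Uma ∩ Ben ∩ Diego: 11:15-11:50.
Uma ∩ Ben ∩ Diego ∩ Quinn: 11:40-11:50.
Uma ∩ Ben ∩ Diego ∩ Quinn ∩ Callum: 11:40-11:50.
Uma ∩ Ben ∩ Diego ∩ Quinn ∩ Callum ∩ Carol: 11:45-11:50.
Those are the intersection windows.
No common window is at least 90 minutes long.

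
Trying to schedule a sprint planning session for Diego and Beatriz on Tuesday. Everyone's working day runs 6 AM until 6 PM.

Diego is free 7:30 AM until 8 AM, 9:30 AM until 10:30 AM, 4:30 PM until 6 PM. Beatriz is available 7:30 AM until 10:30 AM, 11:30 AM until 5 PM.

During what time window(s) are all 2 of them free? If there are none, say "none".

Diego ∩ Beatriz: 07:30-08:00, 09:30-10:30, 16:30-17:00.

07:30-08:00, 09:30-10:30, 16:30-17:00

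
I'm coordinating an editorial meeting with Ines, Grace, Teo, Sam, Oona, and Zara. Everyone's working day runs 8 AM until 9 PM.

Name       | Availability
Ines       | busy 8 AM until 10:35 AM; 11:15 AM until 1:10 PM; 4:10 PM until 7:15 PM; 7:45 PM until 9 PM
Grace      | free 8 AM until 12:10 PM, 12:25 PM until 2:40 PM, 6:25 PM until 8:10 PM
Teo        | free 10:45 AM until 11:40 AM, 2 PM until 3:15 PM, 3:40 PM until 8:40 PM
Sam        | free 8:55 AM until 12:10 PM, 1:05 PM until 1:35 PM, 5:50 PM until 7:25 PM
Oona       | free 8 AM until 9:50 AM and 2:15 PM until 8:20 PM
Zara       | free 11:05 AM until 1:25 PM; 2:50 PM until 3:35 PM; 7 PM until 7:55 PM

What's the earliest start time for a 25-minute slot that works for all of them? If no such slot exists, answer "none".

none

Ines free: 10:35-11:15, 13:10-16:10, 19:15-19:45 (invert busy blocks within the working day).
Grace free: 08:00-12:10, 12:25-14:40, 18:25-20:10.
Teo free: 10:45-11:40, 14:00-15:15, 15:40-20:40.
Sam free: 08:55-12:10, 13:05-13:35, 17:50-19:25.
Oona free: 08:00-09:50, 14:15-20:20.
Zara free: 11:05-13:25, 14:50-15:35, 19:00-19:55.
Ines ∩ Grace: 10:35-11:15, 13:10-14:40, 19:15-19:45.
Ines ∩ Grace ∩ Teo: 10:45-11:15, 14:00-14:40, 19:15-19:45.
Ines ∩ Grace ∩ Teo ∩ Sam: 10:45-11:15, 19:15-19:25.
Ines ∩ Grace ∩ Teo ∩ Sam ∩ Oona: 19:15-19:25.
Ines ∩ Grace ∩ Teo ∩ Sam ∩ Oona ∩ Zara: 19:15-19:25.
No common window is at least 25 minutes long.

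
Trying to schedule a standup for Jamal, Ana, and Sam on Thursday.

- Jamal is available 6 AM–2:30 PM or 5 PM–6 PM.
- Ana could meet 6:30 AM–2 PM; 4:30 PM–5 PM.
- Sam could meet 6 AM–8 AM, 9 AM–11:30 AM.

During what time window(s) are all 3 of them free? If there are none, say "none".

06:30-08:00, 09:00-11:30

Jamal ∩ Ana: 06:30-14:00.
Jamal ∩ Ana ∩ Sam: 06:30-08:00, 09:00-11:30.
So the common availability across everyone is 06:30-08:00, 09:00-11:30.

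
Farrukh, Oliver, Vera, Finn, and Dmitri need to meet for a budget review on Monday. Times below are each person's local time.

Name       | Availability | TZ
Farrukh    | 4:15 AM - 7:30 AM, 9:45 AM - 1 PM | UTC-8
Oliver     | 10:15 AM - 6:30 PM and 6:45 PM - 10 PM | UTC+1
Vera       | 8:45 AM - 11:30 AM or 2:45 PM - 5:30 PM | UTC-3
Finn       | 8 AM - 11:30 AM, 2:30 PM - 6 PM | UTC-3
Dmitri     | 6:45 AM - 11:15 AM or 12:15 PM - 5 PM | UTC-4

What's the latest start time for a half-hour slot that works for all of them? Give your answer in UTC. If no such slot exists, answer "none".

Farrukh in UTC: 12:15-15:30, 17:45-21:00 (add 8h to convert from UTC-8).
Oliver in UTC: 09:15-17:30, 17:45-21:00 (subtract 1h to convert from UTC+1).
Vera in UTC: 11:45-14:30, 17:45-20:30 (add 3h to convert from UTC-3).
Finn in UTC: 11:00-14:30, 17:30-21:00 (add 3h to convert from UTC-3).
Dmitri in UTC: 10:45-15:15, 16:15-21:00 (add 4h to convert from UTC-4).
Farrukh ∩ Oliver: 12:15-15:30, 17:45-21:00.
Farrukh ∩ Oliver ∩ Vera: 12:15-14:30, 17:45-20:30.
Farrukh ∩ Oliver ∩ Vera ∩ Finn: 12:15-14:30, 17:45-20:30.
Farrukh ∩ Oliver ∩ Vera ∩ Finn ∩ Dmitri: 12:15-14:30, 17:45-20:30.
So the common availability across everyone is 12:15-14:30, 17:45-20:30.
The last common window of at least 30 minutes is 17:45-20:30; a 30-minute meeting can start as late as 20:00 and still end by 20:30.

20:00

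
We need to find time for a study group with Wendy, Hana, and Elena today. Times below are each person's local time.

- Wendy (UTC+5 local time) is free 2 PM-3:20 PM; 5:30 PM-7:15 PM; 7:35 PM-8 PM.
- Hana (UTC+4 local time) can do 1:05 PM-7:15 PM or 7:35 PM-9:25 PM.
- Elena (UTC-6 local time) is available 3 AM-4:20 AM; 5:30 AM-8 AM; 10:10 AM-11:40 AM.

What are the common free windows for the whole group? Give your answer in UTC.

Wendy in UTC: 09:00-10:20, 12:30-14:15, 14:35-15:00 (subtract 5h to convert from UTC+5).
Hana in UTC: 09:05-15:15, 15:35-17:25 (subtract 4h to convert from UTC+4).
Elena in UTC: 09:00-10:20, 11:30-14:00, 16:10-17:40 (add 6h to convert from UTC-6).
Wendy ∩ Hana: 09:05-10:20, 12:30-14:15, 14:35-15:00.
Wendy ∩ Hana ∩ Elena: 09:05-10:20, 12:30-14:00.

09:05-10:20, 12:30-14:00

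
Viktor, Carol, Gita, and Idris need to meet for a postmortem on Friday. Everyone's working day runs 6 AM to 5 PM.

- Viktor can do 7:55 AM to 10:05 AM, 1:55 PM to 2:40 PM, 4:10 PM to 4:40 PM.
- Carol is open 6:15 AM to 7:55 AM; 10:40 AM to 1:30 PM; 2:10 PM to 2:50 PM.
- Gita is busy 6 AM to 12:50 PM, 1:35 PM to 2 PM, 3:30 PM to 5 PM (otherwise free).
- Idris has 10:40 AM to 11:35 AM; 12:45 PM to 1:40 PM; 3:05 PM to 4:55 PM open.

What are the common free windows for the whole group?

Viktor free: 07:55-10:05, 13:55-14:40, 16:10-16:40.
Carol free: 06:15-07:55, 10:40-13:30, 14:10-14:50.
Gita free: 12:50-13:35, 14:00-15:30 (invert busy blocks within the working day).
Idris free: 10:40-11:35, 12:45-13:40, 15:05-16:55.
Viktor ∩ Carol: 14:10-14:40.
Viktor ∩ Carol ∩ Gita: 14:10-14:40.
Viktor ∩ Carol ∩ Gita ∩ Idris: ∅.
There is no time when everyone is free.

none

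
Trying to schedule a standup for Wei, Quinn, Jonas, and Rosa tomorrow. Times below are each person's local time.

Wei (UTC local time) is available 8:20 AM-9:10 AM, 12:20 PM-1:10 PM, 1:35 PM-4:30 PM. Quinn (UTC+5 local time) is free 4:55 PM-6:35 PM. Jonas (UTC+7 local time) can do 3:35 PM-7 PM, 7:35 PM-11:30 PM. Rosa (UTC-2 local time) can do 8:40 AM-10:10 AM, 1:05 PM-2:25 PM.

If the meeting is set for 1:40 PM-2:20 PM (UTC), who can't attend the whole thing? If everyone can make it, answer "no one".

Quinn, Rosa

Wei in UTC: 08:20-09:10, 12:20-13:10, 13:35-16:30.
Quinn in UTC: 11:55-13:35 (subtract 5h to convert from UTC+5).
Jonas in UTC: 08:35-12:00, 12:35-16:30 (subtract 7h to convert from UTC+7).
Rosa in UTC: 10:40-12:10, 15:05-16:25 (add 2h to convert from UTC-2).
Wei: free for 13:40-14:20. Quinn: not fully free for 13:40-14:20. Jonas: free for 13:40-14:20. Rosa: not fully free for 13:40-14:20.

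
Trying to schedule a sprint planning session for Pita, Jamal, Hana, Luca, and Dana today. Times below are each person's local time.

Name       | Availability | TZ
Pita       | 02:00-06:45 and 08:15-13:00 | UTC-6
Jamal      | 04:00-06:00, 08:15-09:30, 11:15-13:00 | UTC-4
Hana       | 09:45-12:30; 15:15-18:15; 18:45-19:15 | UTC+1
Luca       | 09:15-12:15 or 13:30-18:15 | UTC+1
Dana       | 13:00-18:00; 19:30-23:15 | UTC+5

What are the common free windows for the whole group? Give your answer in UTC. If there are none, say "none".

08:45-10:00, 15:15-17:00

Pita in UTC: 08:00-12:45, 14:15-19:00 (add 6h to convert from UTC-6).
Jamal in UTC: 08:00-10:00, 12:15-13:30, 15:15-17:00 (add 4h to convert from UTC-4).
Hana in UTC: 08:45-11:30, 14:15-17:15, 17:45-18:15 (subtract 1h to convert from UTC+1).
Luca in UTC: 08:15-11:15, 12:30-17:15 (subtract 1h to convert from UTC+1).
Dana in UTC: 08:00-13:00, 14:30-18:15 (subtract 5h to convert from UTC+5).
Pita ∩ Jamal: 08:00-10:00, 12:15-12:45, 15:15-17:00.
Pita ∩ Jamal ∩ Hana: 08:45-10:00, 15:15-17:00.
Pita ∩ Jamal ∩ Hana ∩ Luca: 08:45-10:00, 15:15-17:00.
Pita ∩ Jamal ∩ Hana ∩ Luca ∩ Dana: 08:45-10:00, 15:15-17:00.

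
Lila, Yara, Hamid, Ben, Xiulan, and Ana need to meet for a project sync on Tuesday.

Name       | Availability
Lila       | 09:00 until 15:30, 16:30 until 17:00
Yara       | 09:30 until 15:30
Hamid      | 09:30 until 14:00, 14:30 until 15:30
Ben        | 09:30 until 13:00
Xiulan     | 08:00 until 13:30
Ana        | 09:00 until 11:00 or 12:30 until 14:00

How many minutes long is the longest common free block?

Lila ∩ Yara: 09:30-15:30.
Lila ∩ Yara ∩ Hamid: 09:30-14:00, 14:30-15:30.
Lila ∩ Yara ∩ Hamid ∩ Ben: 09:30-13:00.
Lila ∩ Yara ∩ Hamid ∩ Ben ∩ Xiulan: 09:30-13:00.
Lila ∩ Yara ∩ Hamid ∩ Ben ∩ Xiulan ∩ Ana: 09:30-11:00, 12:30-13:00.
The longest is 09:30-11:00 at 90 minutes.

90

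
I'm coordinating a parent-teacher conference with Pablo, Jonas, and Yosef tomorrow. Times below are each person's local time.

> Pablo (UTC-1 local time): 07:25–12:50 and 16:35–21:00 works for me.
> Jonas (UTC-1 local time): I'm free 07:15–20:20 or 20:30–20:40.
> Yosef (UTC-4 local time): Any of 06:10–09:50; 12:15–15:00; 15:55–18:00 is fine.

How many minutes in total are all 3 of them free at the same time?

400

Pablo in UTC: 08:25-13:50, 17:35-22:00 (add 1h to convert from UTC-1).
Jonas in UTC: 08:15-21:20, 21:30-21:40 (add 1h to convert from UTC-1).
Yosef in UTC: 10:10-13:50, 16:15-19:00, 19:55-22:00 (add 4h to convert from UTC-4).
Pablo ∩ Jonas: 08:25-13:50, 17:35-21:20, 21:30-21:40.
Pablo ∩ Jonas ∩ Yosef: 10:10-13:50, 17:35-19:00, 19:55-21:20, 21:30-21:40.
Those are the intersection windows.
Summing the common windows: 220 + 85 + 85 + 10 = 400 minutes.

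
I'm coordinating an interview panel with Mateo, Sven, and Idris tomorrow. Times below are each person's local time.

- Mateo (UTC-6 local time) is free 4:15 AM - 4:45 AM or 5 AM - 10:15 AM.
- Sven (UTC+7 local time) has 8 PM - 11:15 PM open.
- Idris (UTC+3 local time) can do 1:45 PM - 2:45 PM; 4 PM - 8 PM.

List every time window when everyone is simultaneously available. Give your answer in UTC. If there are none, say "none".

Mateo in UTC: 10:15-10:45, 11:00-16:15 (add 6h to convert from UTC-6).
Sven in UTC: 13:00-16:15 (subtract 7h to convert from UTC+7).
Idris in UTC: 10:45-11:45, 13:00-17:00 (subtract 3h to convert from UTC+3).
Mateo ∩ Sven: 13:00-16:15.
Mateo ∩ Sven ∩ Idris: 13:00-16:15.
Those are the intersection windows.

13:00-16:15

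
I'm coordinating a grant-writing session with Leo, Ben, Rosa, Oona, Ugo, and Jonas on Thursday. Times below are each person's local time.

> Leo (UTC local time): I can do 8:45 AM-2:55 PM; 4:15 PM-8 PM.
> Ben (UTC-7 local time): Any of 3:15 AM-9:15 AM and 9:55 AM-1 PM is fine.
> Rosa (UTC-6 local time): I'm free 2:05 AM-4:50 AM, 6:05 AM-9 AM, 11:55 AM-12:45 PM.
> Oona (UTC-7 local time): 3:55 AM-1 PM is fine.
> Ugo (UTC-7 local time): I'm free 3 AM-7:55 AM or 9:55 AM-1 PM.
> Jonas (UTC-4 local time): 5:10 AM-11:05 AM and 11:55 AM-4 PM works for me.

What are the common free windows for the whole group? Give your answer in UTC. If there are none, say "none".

Leo in UTC: 08:45-14:55, 16:15-20:00.
Ben in UTC: 10:15-16:15, 16:55-20:00 (add 7h to convert from UTC-7).
Rosa in UTC: 08:05-10:50, 12:05-15:00, 17:55-18:45 (add 6h to convert from UTC-6).
Oona in UTC: 10:55-20:00 (add 7h to convert from UTC-7).
Ugo in UTC: 10:00-14:55, 16:55-20:00 (add 7h to convert from UTC-7).
Jonas in UTC: 09:10-15:05, 15:55-20:00 (add 4h to convert from UTC-4).
Leo ∩ Ben: 10:15-14:55, 16:55-20:00.
Leo ∩ Ben ∩ Rosa: 10:15-10:50, 12:05-14:55, 17:55-18:45.
Leo ∩ Ben ∩ Rosa ∩ Oona: 12:05-14:55, 17:55-18:45.
Leo ∩ Ben ∩ Rosa ∩ Oona ∩ Ugo: 12:05-14:55, 17:55-18:45.
Leo ∩ Ben ∩ Rosa ∩ Oona ∩ Ugo ∩ Jonas: 12:05-14:55, 17:55-18:45.
So the common availability across everyone is 12:05-14:55, 17:55-18:45.

12:05-14:55, 17:55-18:45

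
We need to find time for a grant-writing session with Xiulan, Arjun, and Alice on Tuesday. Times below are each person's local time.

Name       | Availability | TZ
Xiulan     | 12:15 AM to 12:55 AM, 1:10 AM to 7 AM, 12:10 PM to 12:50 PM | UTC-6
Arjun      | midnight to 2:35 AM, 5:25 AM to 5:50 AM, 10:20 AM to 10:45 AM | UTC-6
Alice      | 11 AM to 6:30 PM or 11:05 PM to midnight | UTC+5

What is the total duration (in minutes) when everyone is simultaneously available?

Xiulan in UTC: 06:15-06:55, 07:10-13:00, 18:10-18:50 (add 6h to convert from UTC-6).
Arjun in UTC: 06:00-08:35, 11:25-11:50, 16:20-16:45 (add 6h to convert from UTC-6).
Alice in UTC: 06:00-13:30, 18:05-19:00 (subtract 5h to convert from UTC+5).
Xiulan ∩ Arjun: 06:15-06:55, 07:10-08:35, 11:25-11:50.
Xiulan ∩ Arjun ∩ Alice: 06:15-06:55, 07:10-08:35, 11:25-11:50.
So the common availability across everyone is 06:15-06:55, 07:10-08:35, 11:25-11:50.
Summing the common windows: 40 + 85 + 25 = 150 minutes.

150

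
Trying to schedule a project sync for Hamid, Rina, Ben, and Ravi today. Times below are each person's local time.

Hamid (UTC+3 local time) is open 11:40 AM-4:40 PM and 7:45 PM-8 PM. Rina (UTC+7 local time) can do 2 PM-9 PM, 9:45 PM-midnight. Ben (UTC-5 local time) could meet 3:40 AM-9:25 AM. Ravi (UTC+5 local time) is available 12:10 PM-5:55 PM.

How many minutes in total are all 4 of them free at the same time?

Hamid in UTC: 08:40-13:40, 16:45-17:00 (subtract 3h to convert from UTC+3).
Rina in UTC: 07:00-14:00, 14:45-17:00 (subtract 7h to convert from UTC+7).
Ben in UTC: 08:40-14:25 (add 5h to convert from UTC-5).
Ravi in UTC: 07:10-12:55 (subtract 5h to convert from UTC+5).
Hamid ∩ Rina: 08:40-13:40, 16:45-17:00.
Hamid ∩ Rina ∩ Ben: 08:40-13:40.
Hamid ∩ Rina ∩ Ben ∩ Ravi: 08:40-12:55.
That's a single block of 255 minutes.

255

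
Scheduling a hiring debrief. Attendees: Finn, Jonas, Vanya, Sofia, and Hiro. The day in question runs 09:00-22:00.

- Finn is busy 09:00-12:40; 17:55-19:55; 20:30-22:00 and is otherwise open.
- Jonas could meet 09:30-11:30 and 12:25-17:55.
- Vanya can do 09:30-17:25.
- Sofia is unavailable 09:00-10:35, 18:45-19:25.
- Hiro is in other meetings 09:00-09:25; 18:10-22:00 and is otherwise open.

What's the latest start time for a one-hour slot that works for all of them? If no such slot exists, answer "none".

16:25

Finn free: 12:40-17:55, 19:55-20:30 (invert busy blocks within the working day).
Jonas free: 09:30-11:30, 12:25-17:55.
Vanya free: 09:30-17:25.
Sofia free: 10:35-18:45, 19:25-22:00 (invert busy blocks within the working day).
Hiro free: 09:25-18:10 (invert busy blocks within the working day).
Finn ∩ Jonas: 12:40-17:55.
Finn ∩ Jonas ∩ Vanya: 12:40-17:25.
Finn ∩ Jonas ∩ Vanya ∩ Sofia: 12:40-17:25.
Finn ∩ Jonas ∩ Vanya ∩ Sofia ∩ Hiro: 12:40-17:25.
So the common availability across everyone is 12:40-17:25.
The last common window of at least 60 minutes is 12:40-17:25; a 60-minute meeting can start as late as 16:25 and still end by 17:25.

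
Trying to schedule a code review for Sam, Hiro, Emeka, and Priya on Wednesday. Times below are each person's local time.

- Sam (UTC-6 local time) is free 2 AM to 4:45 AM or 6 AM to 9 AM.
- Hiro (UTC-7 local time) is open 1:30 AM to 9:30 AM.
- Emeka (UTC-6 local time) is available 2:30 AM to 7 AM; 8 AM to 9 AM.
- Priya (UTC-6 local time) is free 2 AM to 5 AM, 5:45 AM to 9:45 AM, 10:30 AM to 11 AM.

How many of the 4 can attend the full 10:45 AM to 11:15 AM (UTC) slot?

2

Sam in UTC: 08:00-10:45, 12:00-15:00 (add 6h to convert from UTC-6).
Hiro in UTC: 08:30-16:30 (add 7h to convert from UTC-7).
Emeka in UTC: 08:30-13:00, 14:00-15:00 (add 6h to convert from UTC-6).
Priya in UTC: 08:00-11:00, 11:45-15:45, 16:30-17:00 (add 6h to convert from UTC-6).
Hiro and Emeka can make the full 10:45-11:15 slot — that's 2.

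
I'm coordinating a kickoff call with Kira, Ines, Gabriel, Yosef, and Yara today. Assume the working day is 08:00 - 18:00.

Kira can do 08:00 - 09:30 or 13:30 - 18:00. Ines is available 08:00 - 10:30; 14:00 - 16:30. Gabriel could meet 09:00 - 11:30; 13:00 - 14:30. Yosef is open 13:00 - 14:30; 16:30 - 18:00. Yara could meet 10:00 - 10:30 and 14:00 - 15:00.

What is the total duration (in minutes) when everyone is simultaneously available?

30

Kira ∩ Ines: 08:00-09:30, 14:00-16:30.
Kira ∩ Ines ∩ Gabriel: 09:00-09:30, 14:00-14:30.
Kira ∩ Ines ∩ Gabriel ∩ Yosef: 14:00-14:30.
Kira ∩ Ines ∩ Gabriel ∩ Yosef ∩ Yara: 14:00-14:30.
That's a single block of 30 minutes.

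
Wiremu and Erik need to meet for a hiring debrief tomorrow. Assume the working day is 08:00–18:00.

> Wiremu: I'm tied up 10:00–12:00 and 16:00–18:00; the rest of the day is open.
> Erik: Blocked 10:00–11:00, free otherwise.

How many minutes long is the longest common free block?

240

Wiremu free: 08:00-10:00, 12:00-16:00 (invert busy blocks within the working day).
Erik free: 08:00-10:00, 11:00-18:00 (invert busy blocks within the working day).
Wiremu ∩ Erik: 08:00-10:00, 12:00-16:00.
Those are the intersection windows.
The longest is 12:00-16:00 at 240 minutes.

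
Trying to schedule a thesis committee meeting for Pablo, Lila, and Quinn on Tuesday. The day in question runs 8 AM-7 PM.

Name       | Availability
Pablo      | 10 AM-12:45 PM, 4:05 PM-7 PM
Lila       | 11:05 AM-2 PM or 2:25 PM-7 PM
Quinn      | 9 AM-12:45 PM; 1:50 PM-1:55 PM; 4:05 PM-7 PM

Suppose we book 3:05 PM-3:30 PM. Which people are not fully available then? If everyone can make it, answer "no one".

Pablo: not fully free for 15:05-15:30. Lila: free for 15:05-15:30. Quinn: not fully free for 15:05-15:30.

Pablo, Quinn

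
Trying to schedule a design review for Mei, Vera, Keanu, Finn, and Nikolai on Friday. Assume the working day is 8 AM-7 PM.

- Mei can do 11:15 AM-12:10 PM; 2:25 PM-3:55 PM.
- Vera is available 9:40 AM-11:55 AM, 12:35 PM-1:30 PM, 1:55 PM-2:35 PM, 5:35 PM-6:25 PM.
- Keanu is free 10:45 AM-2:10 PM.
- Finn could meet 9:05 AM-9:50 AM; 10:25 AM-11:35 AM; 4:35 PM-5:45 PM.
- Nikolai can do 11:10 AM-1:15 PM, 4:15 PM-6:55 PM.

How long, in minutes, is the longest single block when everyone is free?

20

Mei ∩ Vera: 11:15-11:55, 14:25-14:35.
Mei ∩ Vera ∩ Keanu: 11:15-11:55.
Mei ∩ Vera ∩ Keanu ∩ Finn: 11:15-11:35.
Mei ∩ Vera ∩ Keanu ∩ Finn ∩ Nikolai: 11:15-11:35.
So the common availability across everyone is 11:15-11:35.
The longest is 11:15-11:35 at 20 minutes.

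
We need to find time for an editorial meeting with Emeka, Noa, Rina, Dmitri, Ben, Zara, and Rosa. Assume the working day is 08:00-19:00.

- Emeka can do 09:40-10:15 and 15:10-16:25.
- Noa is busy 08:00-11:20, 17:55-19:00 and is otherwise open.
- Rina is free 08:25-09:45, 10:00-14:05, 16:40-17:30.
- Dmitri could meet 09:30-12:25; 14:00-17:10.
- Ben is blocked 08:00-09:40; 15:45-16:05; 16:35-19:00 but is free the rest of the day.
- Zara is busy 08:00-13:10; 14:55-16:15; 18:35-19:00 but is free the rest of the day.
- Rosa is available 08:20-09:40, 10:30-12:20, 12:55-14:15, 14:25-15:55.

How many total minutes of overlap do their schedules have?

Emeka free: 09:40-10:15, 15:10-16:25.
Noa free: 11:20-17:55 (invert busy blocks within the working day).
Rina free: 08:25-09:45, 10:00-14:05, 16:40-17:30.
Dmitri free: 09:30-12:25, 14:00-17:10.
Ben free: 09:40-15:45, 16:05-16:35 (invert busy blocks within the working day).
Zara free: 13:10-14:55, 16:15-18:35 (invert busy blocks within the working day).
Rosa free: 08:20-09:40, 10:30-12:20, 12:55-14:15, 14:25-15:55.
Emeka ∩ Noa: 15:10-16:25.
Emeka ∩ Noa ∩ Rina: ∅.
Emeka ∩ Noa ∩ Rina ∩ Dmitri: ∅.
Emeka ∩ Noa ∩ Rina ∩ Dmitri ∩ Ben: ∅.
Emeka ∩ Noa ∩ Rina ∩ Dmitri ∩ Ben ∩ Zara: ∅.
Emeka ∩ Noa ∩ Rina ∩ Dmitri ∩ Ben ∩ Zara ∩ Rosa: ∅.
There is no time when everyone is free.
There is no common window, so the total is 0 minutes.

0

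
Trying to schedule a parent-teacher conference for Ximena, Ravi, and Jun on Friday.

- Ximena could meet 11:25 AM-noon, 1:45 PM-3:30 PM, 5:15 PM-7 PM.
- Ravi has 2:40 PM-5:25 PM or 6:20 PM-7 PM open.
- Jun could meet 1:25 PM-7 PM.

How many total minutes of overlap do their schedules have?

100

Ximena ∩ Ravi: 14:40-15:30, 17:15-17:25, 18:20-19:00.
Ximena ∩ Ravi ∩ Jun: 14:40-15:30, 17:15-17:25, 18:20-19:00.
Summing the common windows: 50 + 10 + 40 = 100 minutes.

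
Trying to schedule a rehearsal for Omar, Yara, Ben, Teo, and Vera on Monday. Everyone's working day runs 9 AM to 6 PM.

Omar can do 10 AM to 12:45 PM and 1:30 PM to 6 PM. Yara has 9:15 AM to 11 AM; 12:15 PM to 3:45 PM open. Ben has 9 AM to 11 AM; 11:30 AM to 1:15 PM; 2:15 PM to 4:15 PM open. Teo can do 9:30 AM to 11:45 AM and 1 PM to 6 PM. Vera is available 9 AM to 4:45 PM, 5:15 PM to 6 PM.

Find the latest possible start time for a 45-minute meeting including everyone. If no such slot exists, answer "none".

15:00

Omar ∩ Yara: 10:00-11:00, 12:15-12:45, 13:30-15:45.
Omar ∩ Yara ∩ Ben: 10:00-11:00, 12:15-12:45, 14:15-15:45.
Omar ∩ Yara ∩ Ben ∩ Teo: 10:00-11:00, 14:15-15:45.
Omar ∩ Yara ∩ Ben ∩ Teo ∩ Vera: 10:00-11:00, 14:15-15:45.
Those are the intersection windows.
The last common window of at least 45 minutes is 14:15-15:45; a 45-minute meeting can start as late as 15:00 and still end by 15:45.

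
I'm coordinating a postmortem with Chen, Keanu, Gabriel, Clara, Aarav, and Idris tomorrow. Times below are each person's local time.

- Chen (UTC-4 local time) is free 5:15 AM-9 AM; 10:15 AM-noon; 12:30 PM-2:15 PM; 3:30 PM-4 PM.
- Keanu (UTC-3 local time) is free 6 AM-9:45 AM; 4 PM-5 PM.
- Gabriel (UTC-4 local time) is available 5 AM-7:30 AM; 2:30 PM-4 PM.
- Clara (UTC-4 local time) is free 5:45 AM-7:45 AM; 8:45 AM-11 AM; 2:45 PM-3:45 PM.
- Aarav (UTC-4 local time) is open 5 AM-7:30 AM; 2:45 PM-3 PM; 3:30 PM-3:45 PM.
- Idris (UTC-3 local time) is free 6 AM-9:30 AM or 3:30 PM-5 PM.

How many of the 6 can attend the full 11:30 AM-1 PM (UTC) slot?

Chen in UTC: 09:15-13:00, 14:15-16:00, 16:30-18:15, 19:30-20:00 (add 4h to convert from UTC-4).
Keanu in UTC: 09:00-12:45, 19:00-20:00 (add 3h to convert from UTC-3).
Gabriel in UTC: 09:00-11:30, 18:30-20:00 (add 4h to convert from UTC-4).
Clara in UTC: 09:45-11:45, 12:45-15:00, 18:45-19:45 (add 4h to convert from UTC-4).
Aarav in UTC: 09:00-11:30, 18:45-19:00, 19:30-19:45 (add 4h to convert from UTC-4).
Idris in UTC: 09:00-12:30, 18:30-20:00 (add 3h to convert from UTC-3).
Chen can make the full 11:30-13:00 slot — that's 1.

1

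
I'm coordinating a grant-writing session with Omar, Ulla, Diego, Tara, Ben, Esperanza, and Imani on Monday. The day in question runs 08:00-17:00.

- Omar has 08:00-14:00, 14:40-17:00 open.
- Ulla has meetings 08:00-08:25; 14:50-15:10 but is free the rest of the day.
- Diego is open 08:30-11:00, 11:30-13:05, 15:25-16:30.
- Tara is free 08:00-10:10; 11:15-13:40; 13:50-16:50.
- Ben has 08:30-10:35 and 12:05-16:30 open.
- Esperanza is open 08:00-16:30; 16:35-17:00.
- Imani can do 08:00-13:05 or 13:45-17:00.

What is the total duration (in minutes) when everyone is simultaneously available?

225

Omar free: 08:00-14:00, 14:40-17:00.
Ulla free: 08:25-14:50, 15:10-17:00 (invert busy blocks within the working day).
Diego free: 08:30-11:00, 11:30-13:05, 15:25-16:30.
Tara free: 08:00-10:10, 11:15-13:40, 13:50-16:50.
Ben free: 08:30-10:35, 12:05-16:30.
Esperanza free: 08:00-16:30, 16:35-17:00.
Imani free: 08:00-13:05, 13:45-17:00.
Omar ∩ Ulla: 08:25-14:00, 14:40-14:50, 15:10-17:00.
Omar ∩ Ulla ∩ Diego: 08:30-11:00, 11:30-13:05, 15:25-16:30.
Omar ∩ Ulla ∩ Diego ∩ Tara: 08:30-10:10, 11:30-13:05, 15:25-16:30.
Omar ∩ Ulla ∩ Diego ∩ Tara ∩ Ben: 08:30-10:10, 12:05-13:05, 15:25-16:30.
Omar ∩ Ulla ∩ Diego ∩ Tara ∩ Ben ∩ Esperanza: 08:30-10:10, 12:05-13:05, 15:25-16:30.
Omar ∩ Ulla ∩ Diego ∩ Tara ∩ Ben ∩ Esperanza ∩ Imani: 08:30-10:10, 12:05-13:05, 15:25-16:30.
Summing the common windows: 100 + 60 + 65 = 225 minutes.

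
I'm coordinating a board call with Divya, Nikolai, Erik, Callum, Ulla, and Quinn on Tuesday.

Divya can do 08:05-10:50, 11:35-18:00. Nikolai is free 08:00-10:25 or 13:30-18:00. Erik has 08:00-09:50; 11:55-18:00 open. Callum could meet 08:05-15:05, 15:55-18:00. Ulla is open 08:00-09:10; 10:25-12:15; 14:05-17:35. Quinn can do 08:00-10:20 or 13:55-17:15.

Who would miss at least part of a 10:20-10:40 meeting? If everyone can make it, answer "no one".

Divya: free for 10:20-10:40. Nikolai: not fully free for 10:20-10:40. Erik: not fully free for 10:20-10:40. Callum: free for 10:20-10:40. Ulla: not fully free for 10:20-10:40. Quinn: not fully free for 10:20-10:40.

Erik, Nikolai, Quinn, Ulla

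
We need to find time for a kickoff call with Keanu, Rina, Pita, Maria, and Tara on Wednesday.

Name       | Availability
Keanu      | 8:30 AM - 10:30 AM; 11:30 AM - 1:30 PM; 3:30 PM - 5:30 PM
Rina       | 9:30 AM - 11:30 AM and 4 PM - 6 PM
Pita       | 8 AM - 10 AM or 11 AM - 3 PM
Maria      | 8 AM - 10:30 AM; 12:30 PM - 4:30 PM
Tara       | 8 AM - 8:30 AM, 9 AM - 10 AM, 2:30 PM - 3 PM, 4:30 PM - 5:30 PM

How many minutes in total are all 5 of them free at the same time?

Keanu ∩ Rina: 09:30-10:30, 16:00-17:30.
Keanu ∩ Rina ∩ Pita: 09:30-10:00.
Keanu ∩ Rina ∩ Pita ∩ Maria: 09:30-10:00.
Keanu ∩ Rina ∩ Pita ∩ Maria ∩ Tara: 09:30-10:00.
So the common availability across everyone is 09:30-10:00.
That's a single block of 30 minutes.

30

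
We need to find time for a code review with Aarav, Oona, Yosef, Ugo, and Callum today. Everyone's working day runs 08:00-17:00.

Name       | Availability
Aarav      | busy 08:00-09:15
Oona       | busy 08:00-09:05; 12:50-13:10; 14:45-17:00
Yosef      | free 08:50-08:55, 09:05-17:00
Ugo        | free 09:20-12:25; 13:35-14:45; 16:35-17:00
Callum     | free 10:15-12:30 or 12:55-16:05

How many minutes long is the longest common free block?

Aarav free: 09:15-17:00 (invert busy blocks within the working day).
Oona free: 09:05-12:50, 13:10-14:45 (invert busy blocks within the working day).
Yosef free: 08:50-08:55, 09:05-17:00.
Ugo free: 09:20-12:25, 13:35-14:45, 16:35-17:00.
Callum free: 10:15-12:30, 12:55-16:05.
Aarav ∩ Oona: 09:15-12:50, 13:10-14:45.
Aarav ∩ Oona ∩ Yosef: 09:15-12:50, 13:10-14:45.
Aarav ∩ Oona ∩ Yosef ∩ Ugo: 09:20-12:25, 13:35-14:45.
Aarav ∩ Oona ∩ Yosef ∩ Ugo ∩ Callum: 10:15-12:25, 13:35-14:45.
The longest is 10:15-12:25 at 130 minutes.

130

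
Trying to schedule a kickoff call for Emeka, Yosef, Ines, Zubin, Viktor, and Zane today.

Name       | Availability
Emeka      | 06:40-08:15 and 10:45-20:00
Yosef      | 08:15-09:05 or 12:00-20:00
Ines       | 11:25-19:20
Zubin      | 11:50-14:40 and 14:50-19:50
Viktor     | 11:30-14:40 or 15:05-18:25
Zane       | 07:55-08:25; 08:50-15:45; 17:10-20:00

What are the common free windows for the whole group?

12:00-14:40, 15:05-15:45, 17:10-18:25

Emeka ∩ Yosef: 12:00-20:00.
Emeka ∩ Yosef ∩ Ines: 12:00-19:20.
Emeka ∩ Yosef ∩ Ines ∩ Zubin: 12:00-14:40, 14:50-19:20.
Emeka ∩ Yosef ∩ Ines ∩ Zubin ∩ Viktor: 12:00-14:40, 15:05-18:25.
Emeka ∩ Yosef ∩ Ines ∩ Zubin ∩ Viktor ∩ Zane: 12:00-14:40, 15:05-15:45, 17:10-18:25.
Those are the intersection windows.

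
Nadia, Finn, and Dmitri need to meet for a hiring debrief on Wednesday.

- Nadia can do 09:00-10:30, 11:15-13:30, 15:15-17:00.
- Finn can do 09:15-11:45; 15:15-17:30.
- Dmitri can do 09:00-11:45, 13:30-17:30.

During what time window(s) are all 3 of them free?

09:15-10:30, 11:15-11:45, 15:15-17:00

Nadia ∩ Finn: 09:15-10:30, 11:15-11:45, 15:15-17:00.
Nadia ∩ Finn ∩ Dmitri: 09:15-10:30, 11:15-11:45, 15:15-17:00.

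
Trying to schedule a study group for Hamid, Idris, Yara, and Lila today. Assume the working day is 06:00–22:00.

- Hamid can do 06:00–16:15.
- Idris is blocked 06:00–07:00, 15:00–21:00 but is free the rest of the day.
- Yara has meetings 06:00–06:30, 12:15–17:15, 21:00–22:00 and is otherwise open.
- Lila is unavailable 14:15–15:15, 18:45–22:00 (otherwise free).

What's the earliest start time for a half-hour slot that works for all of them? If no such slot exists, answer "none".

Hamid free: 06:00-16:15.
Idris free: 07:00-15:00, 21:00-22:00 (invert busy blocks within the working day).
Yara free: 06:30-12:15, 17:15-21:00 (invert busy blocks within the working day).
Lila free: 06:00-14:15, 15:15-18:45 (invert busy blocks within the working day).
Hamid ∩ Idris: 07:00-15:00.
Hamid ∩ Idris ∩ Yara: 07:00-12:15.
Hamid ∩ Idris ∩ Yara ∩ Lila: 07:00-12:15.
Those are the intersection windows.
The first common window of at least 30 minutes is 07:00-12:15, so the earliest start is 07:00.

07:00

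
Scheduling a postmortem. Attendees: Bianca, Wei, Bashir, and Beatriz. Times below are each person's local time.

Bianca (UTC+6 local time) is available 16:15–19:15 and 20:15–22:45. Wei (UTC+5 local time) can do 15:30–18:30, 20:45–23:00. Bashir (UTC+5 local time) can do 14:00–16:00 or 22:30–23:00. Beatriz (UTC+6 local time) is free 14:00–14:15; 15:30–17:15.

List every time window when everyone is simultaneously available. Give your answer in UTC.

Bianca in UTC: 10:15-13:15, 14:15-16:45 (subtract 6h to convert from UTC+6).
Wei in UTC: 10:30-13:30, 15:45-18:00 (subtract 5h to convert from UTC+5).
Bashir in UTC: 09:00-11:00, 17:30-18:00 (subtract 5h to convert from UTC+5).
Beatriz in UTC: 08:00-08:15, 09:30-11:15 (subtract 6h to convert from UTC+6).
Bianca ∩ Wei: 10:30-13:15, 15:45-16:45.
Bianca ∩ Wei ∩ Bashir: 10:30-11:00.
Bianca ∩ Wei ∩ Bashir ∩ Beatriz: 10:30-11:00.
Those are the intersection windows.

10:30-11:00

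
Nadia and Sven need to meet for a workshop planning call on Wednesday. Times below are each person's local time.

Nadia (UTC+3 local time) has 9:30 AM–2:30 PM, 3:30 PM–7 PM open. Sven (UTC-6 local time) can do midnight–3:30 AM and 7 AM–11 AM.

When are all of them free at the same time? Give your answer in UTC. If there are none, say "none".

06:30-09:30, 13:00-16:00

Nadia in UTC: 06:30-11:30, 12:30-16:00 (subtract 3h to convert from UTC+3).
Sven in UTC: 06:00-09:30, 13:00-17:00 (add 6h to convert from UTC-6).
Nadia ∩ Sven: 06:30-09:30, 13:00-16:00.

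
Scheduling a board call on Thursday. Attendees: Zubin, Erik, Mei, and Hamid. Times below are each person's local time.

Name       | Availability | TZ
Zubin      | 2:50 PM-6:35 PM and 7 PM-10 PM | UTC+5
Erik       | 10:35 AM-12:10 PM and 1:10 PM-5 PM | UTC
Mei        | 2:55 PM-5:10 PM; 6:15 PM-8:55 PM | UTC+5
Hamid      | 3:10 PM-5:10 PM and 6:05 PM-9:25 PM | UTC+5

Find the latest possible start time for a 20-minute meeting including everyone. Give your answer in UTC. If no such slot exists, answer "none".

15:35

Zubin in UTC: 09:50-13:35, 14:00-17:00 (subtract 5h to convert from UTC+5).
Erik in UTC: 10:35-12:10, 13:10-17:00.
Mei in UTC: 09:55-12:10, 13:15-15:55 (subtract 5h to convert from UTC+5).
Hamid in UTC: 10:10-12:10, 13:05-16:25 (subtract 5h to convert from UTC+5).
Zubin ∩ Erik: 10:35-12:10, 13:10-13:35, 14:00-17:00.
Zubin ∩ Erik ∩ Mei: 10:35-12:10, 13:15-13:35, 14:00-15:55.
Zubin ∩ Erik ∩ Mei ∩ Hamid: 10:35-12:10, 13:15-13:35, 14:00-15:55.
Those are the intersection windows.
The last common window of at least 20 minutes is 14:00-15:55; a 20-minute meeting can start as late as 15:35 and still end by 15:55.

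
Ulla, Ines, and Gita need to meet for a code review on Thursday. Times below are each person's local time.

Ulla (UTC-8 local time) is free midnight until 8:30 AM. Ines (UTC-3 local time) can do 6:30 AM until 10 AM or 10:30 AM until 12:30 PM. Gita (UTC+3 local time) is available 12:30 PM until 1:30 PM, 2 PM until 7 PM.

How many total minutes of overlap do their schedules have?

Ulla in UTC: 08:00-16:30 (add 8h to convert from UTC-8).
Ines in UTC: 09:30-13:00, 13:30-15:30 (add 3h to convert from UTC-3).
Gita in UTC: 09:30-10:30, 11:00-16:00 (subtract 3h to convert from UTC+3).
Ulla ∩ Ines: 09:30-13:00, 13:30-15:30.
Ulla ∩ Ines ∩ Gita: 09:30-10:30, 11:00-13:00, 13:30-15:30.
So the common availability across everyone is 09:30-10:30, 11:00-13:00, 13:30-15:30.
Summing the common windows: 60 + 120 + 120 = 300 minutes.

300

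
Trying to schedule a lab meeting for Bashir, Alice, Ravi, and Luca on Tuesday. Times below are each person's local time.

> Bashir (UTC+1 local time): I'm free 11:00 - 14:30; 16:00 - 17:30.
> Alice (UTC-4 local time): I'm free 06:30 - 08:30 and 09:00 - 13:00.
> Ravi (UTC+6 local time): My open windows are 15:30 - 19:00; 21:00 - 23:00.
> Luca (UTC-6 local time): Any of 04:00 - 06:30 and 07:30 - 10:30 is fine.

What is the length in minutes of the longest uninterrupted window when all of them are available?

120

Bashir in UTC: 10:00-13:30, 15:00-16:30 (subtract 1h to convert from UTC+1).
Alice in UTC: 10:30-12:30, 13:00-17:00 (add 4h to convert from UTC-4).
Ravi in UTC: 09:30-13:00, 15:00-17:00 (subtract 6h to convert from UTC+6).
Luca in UTC: 10:00-12:30, 13:30-16:30 (add 6h to convert from UTC-6).
Bashir ∩ Alice: 10:30-12:30, 13:00-13:30, 15:00-16:30.
Bashir ∩ Alice ∩ Ravi: 10:30-12:30, 15:00-16:30.
Bashir ∩ Alice ∩ Ravi ∩ Luca: 10:30-12:30, 15:00-16:30.
Those are the intersection windows.
The longest is 10:30-12:30 at 120 minutes.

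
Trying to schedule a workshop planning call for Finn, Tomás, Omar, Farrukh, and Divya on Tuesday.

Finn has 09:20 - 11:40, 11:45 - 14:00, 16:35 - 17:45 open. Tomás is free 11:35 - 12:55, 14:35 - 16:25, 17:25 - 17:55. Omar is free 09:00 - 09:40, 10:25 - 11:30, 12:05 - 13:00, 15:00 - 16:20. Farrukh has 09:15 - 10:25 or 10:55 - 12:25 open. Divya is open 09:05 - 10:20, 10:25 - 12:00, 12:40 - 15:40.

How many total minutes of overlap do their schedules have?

0

Finn ∩ Tomás: 11:35-11:40, 11:45-12:55, 17:25-17:45.
Finn ∩ Tomás ∩ Omar: 12:05-12:55.
Finn ∩ Tomás ∩ Omar ∩ Farrukh: 12:05-12:25.
Finn ∩ Tomás ∩ Omar ∩ Farrukh ∩ Divya: ∅.
There is no time when everyone is free.
There is no common window, so the total is 0 minutes.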